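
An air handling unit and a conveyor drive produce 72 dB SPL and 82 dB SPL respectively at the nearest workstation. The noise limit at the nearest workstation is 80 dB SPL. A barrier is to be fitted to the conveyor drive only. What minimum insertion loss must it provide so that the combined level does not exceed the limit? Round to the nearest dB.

The untreated sources together contribute 10^(72/10) = 1.585e+07, i.e. 72.00 dB SPL.
To meet 80 dB SPL overall, the treated conveyor drive may contribute at most 10^(80/10) − 1.585e+07 = 8.415e+07, i.e. 79.25 dB SPL.
So the conveyor drive must be reduced from 82 to 79.25 dB SPL: IL = 2.75 dB.

3 dB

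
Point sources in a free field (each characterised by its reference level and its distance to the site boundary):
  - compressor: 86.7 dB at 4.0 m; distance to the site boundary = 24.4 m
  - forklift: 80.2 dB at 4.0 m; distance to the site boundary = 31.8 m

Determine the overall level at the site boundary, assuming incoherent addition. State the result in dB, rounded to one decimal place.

71.5 dB

Propagate each source to the receiver with L = L_ref − 20·log₁₀(r/r_ref), then add intensities.
compressor: 86.7 − 20·log₁₀(24.4/4.0) = 86.7 − 15.71 = 70.99 dB.
forklift: 80.2 − 20·log₁₀(31.8/4.0) = 80.2 − 18.01 = 62.19 dB.
Σ 10^(L/10) = 1.423e+07 → L_total = 10·log₁₀(1.423e+07) = 71.53 dB.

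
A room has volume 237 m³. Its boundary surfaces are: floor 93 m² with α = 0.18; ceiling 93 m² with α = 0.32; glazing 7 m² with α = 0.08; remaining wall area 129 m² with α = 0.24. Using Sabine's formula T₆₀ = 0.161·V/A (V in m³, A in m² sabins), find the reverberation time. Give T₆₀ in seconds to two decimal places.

0.49 s

Total absorption A = 93·0.18 + 93·0.32 + 7·0.08 + 129·0.24 = 78.02 m² sabins.
T₆₀ = 0.161·V/A = 0.161·237/78.02 = 0.489 s.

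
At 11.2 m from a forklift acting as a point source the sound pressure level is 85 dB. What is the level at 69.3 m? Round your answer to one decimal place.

69.2 dB

For a point source, L₂ = L₁ − 20·log₁₀(r₂/r₁).
L₂ = 85 − 20·log₁₀(69.3/11.2) = 85 − 15.830 = 69.17 dB.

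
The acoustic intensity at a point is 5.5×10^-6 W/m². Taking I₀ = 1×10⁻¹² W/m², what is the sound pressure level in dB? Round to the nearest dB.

I/I₀ = 5.5×10^-6/10⁻¹² = 5.5×10^6, and L = 10·log₁₀(I/I₀).
L = 10·(0.7404 + 6) = 67.40 dB.

67 dB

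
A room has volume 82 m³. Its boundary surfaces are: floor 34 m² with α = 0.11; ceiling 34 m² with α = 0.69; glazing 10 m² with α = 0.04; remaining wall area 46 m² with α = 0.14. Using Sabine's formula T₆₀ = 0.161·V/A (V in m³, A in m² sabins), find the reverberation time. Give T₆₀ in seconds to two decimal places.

0.39 s

A = Σ Sᵢαᵢ = 34·0.11 + 34·0.69 + 10·0.04 + 46·0.14 = 34.04 m².
T₆₀ = 0.161 × 82 / 34.04 = 0.388 s.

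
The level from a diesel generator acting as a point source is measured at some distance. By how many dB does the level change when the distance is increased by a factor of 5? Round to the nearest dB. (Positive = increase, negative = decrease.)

-14 dB

A point source loses 6 dB per doubling of distance; generally ΔL = −20·log₁₀(r₂/r₁).
ΔL = −20·log₁₀(5) = -13.98 dB.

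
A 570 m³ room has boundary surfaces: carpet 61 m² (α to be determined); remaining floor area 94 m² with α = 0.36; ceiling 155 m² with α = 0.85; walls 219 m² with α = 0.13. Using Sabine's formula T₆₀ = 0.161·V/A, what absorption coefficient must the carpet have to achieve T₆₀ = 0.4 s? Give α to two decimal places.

0.58

Required total absorption A = 0.161·570/0.4 = 229.42 m².
Absorption from the other surfaces = 94·0.36 + 155·0.85 + 219·0.13 = 194.06 m², so the carpet must supply 35.36 m² over 61 m².
α = 35.36/61 = 0.580.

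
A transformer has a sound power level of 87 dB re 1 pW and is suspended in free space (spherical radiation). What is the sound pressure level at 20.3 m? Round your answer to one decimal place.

49.9 dB

The power spreads over a sphere of area 4π·r², so L_p = L_w − 10·log₁₀(4π·r²).
4π·r² = 5178 m², 10·log₁₀ of that is 37.142 dB.
L_p = 87 − 37.142 = 49.86 dB.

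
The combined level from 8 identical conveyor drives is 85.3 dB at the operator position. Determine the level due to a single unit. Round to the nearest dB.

76 dB

For N identical incoherent sources L_total = L₁ + 10·log₁₀ N, so L₁ = 85.3 − 10·log₁₀(8) = 85.3 − 9.031.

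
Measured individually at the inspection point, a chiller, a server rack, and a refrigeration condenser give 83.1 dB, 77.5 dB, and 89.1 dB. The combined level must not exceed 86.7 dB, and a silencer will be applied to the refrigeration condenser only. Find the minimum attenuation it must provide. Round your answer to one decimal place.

Everything except the refrigeration condenser sums to 10^(83.1/10) + 10^(77.5/10) = 2.604e+08 in linear terms, 84.16 dB.
The limit corresponds to 10^(86.7/10) = 4.677e+08; subtracting the fixed part leaves 2.073e+08 for the refrigeration condenser, i.e. 83.17 dB.
Required insertion loss = 89.1 − 83.17 = 5.93 dB.

5.9 dB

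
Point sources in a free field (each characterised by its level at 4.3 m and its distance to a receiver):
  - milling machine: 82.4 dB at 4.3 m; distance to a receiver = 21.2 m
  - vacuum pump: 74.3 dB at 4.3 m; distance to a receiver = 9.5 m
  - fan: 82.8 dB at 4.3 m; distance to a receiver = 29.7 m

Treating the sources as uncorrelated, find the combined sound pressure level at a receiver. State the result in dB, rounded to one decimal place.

72.2 dB

Apply inverse-square spreading to bring every level to the receiver, then sum 10^(L/10).
milling machine: 82.4 − 20·log₁₀(21.2/4.3) = 82.4 − 13.86 = 68.54 dB.
vacuum pump: 74.3 − 20·log₁₀(9.5/4.3) = 74.3 − 6.89 = 67.41 dB.
fan: 82.8 − 20·log₁₀(29.7/4.3) = 82.8 − 16.79 = 66.01 dB.
Σ 10^(L/10) = 1.666e+07 → L_total = 10·log₁₀(1.666e+07) = 72.22 dB.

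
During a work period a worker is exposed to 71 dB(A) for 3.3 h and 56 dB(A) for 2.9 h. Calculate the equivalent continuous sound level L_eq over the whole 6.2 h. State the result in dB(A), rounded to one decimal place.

Weight each interval's intensity by its duration and average over T = 6.2 h:
Σ tᵢ·10^(Lᵢ/10) = 3.3·10^(71/10) + 2.9·10^(56/10) = 4.270e+07.
L_eq = 10·log₁₀(4.270e+07/6.2) = 68.38 dB(A).

68.4 dB(A)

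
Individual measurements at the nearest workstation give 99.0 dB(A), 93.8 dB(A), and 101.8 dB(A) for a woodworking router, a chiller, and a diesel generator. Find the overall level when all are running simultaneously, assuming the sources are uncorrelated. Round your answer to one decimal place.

104.1 dB(A)

Incoherent sources combine by intensity addition: L_total = 10·log₁₀(Σ 10^(L_i/10)).
Σ 10^(L/10) = 10^(99.0/10) + 10^(93.8/10) + 10^(101.8/10) = 2.548e+10.
L_total = 10·log₁₀(2.548e+10) = 104.06 dB(A).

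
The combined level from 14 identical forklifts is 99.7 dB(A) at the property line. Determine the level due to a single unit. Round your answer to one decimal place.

88.2 dB(A)

14 equal contributions raise the level by 10·log₁₀ 14 = 11.461 dB, so each unit alone gives 99.7 − 11.461.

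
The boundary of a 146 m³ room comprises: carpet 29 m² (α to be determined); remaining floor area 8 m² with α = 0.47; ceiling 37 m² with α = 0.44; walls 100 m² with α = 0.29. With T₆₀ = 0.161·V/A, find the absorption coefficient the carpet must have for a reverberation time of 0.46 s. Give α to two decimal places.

From T₆₀ = 0.161·V/A, the target T₆₀ = 0.46 s needs A = 0.161·146/0.46 = 51.10 m².
Absorption from the other surfaces = 8·0.47 + 37·0.44 + 100·0.29 = 49.04 m², so the carpet must supply 2.06 m² over 29 m².
α = 2.06/29 = 0.071.

0.07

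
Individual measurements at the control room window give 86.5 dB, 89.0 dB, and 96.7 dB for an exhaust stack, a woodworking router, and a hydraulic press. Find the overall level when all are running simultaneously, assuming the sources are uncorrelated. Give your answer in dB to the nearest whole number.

Incoherent sources combine by intensity addition: L_total = 10·log₁₀(Σ 10^(L_i/10)).
Σ 10^(L/10) = 10^(86.5/10) + 10^(89.0/10) + 10^(96.7/10) = 5.918e+09.
L_total = 10·log₁₀(5.918e+09) = 97.72 dB.

98 dB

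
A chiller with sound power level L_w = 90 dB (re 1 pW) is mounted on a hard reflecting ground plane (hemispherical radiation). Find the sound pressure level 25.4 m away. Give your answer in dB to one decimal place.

53.9 dB

L_p = L_w − 10·log₁₀(2π·r²) with r = 25.4 m.
2π·r² = 4054 m², 10·log₁₀ of that is 36.078 dB.
L_p = 90 − 36.078 = 53.92 dB.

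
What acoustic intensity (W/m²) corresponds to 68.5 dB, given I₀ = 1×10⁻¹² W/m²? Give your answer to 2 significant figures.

L = 10·log₁₀(I/I₀) ⇒ I = I₀·10^(L/10) = 10⁻¹² × 10^6.85.

7.1e-06 W/m²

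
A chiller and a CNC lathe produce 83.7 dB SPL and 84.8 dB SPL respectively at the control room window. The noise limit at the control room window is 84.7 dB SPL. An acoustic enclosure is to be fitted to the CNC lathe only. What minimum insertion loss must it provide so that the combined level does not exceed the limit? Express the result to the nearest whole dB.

7 dB

Fixed contribution from the other source: Σ 10^(L/10) = 10^(83.7/10) = 2.344e+08 (83.70 dB SPL).
To meet 84.7 dB SPL overall, the treated CNC lathe may contribute at most 10^(84.7/10) − 2.344e+08 = 6.070e+07, i.e. 77.83 dB SPL.
So the CNC lathe must be reduced from 84.8 to 77.83 dB SPL: IL = 6.97 dB.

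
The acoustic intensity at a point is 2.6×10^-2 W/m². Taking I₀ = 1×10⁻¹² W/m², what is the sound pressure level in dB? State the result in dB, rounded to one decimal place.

I/I₀ = 2.6×10^-2/10⁻¹² = 2.6×10^10, and L = 10·log₁₀(I/I₀).
L = 10·(0.4150 + 10) = 104.15 dB.

104.1 dB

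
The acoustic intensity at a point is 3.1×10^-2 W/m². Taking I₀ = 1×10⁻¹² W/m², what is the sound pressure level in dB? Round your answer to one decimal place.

104.9 dB

I/I₀ = 3.1×10^-2/10⁻¹² = 3.1×10^10, and L = 10·log₁₀(I/I₀).
L = 10·(0.4914 + 10) = 104.91 dB.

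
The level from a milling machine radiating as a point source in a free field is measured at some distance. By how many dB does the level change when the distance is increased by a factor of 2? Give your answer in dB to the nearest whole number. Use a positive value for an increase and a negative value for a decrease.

-6 dB

Point-source spreading: ΔL = −20·log₁₀(r₂/r₁).
ΔL = −20·log₁₀(2) = -6.02 dB.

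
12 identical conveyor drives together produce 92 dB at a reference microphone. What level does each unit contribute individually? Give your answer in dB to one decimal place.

12 equal contributions raise the level by 10·log₁₀ 12 = 10.792 dB, so each unit alone gives 92 − 10.792.

81.2 dB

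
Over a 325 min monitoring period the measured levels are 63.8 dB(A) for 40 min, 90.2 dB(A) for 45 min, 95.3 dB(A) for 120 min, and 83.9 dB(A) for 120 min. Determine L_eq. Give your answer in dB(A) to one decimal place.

The energy average is taken in the linear domain: L_eq = 10·log₁₀[(Σ tᵢ·10^(Lᵢ/10))/T], T = 325 min.
Σ tᵢ·10^(Lᵢ/10) = 40·10^(63.8/10) + 45·10^(90.2/10) + 120·10^(95.3/10) + 120·10^(83.9/10) = 4.833e+11.
L_eq = 10·log₁₀(4.833e+11/325) = 91.72 dB(A).

91.7 dB(A)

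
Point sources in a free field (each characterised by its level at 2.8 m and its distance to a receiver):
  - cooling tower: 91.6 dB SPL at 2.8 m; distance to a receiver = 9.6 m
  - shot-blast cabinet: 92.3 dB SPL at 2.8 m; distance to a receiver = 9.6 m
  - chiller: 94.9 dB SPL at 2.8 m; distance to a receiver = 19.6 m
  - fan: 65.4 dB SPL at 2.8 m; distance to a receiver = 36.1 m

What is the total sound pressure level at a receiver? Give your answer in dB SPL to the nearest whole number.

85 dB SPL

First find each source's level at the receiver (point-source: −20·log₁₀(r/r_ref)), then combine on an intensity basis.
cooling tower: 91.6 − 20·log₁₀(9.6/2.8) = 91.6 − 10.70 = 80.90 dB SPL.
shot-blast cabinet: 92.3 − 20·log₁₀(9.6/2.8) = 92.3 − 10.70 = 81.60 dB SPL.
chiller: 94.9 − 20·log₁₀(19.6/2.8) = 94.9 − 16.90 = 78.00 dB SPL.
fan: 65.4 − 20·log₁₀(36.1/2.8) = 65.4 − 22.21 = 43.19 dB SPL.
Σ 10^(L/10) = 3.305e+08 → L_total = 10·log₁₀(3.305e+08) = 85.19 dB SPL.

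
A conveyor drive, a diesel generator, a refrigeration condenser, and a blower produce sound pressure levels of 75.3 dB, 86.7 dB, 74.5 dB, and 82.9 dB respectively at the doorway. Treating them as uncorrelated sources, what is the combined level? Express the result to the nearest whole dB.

89 dB

Incoherent sources combine by intensity addition: L_total = 10·log₁₀(Σ 10^(L_i/10)).
Σ 10^(L/10) = 10^(75.3/10) + 10^(86.7/10) + 10^(74.5/10) + 10^(82.9/10) = 7.248e+08.
L_total = 10·log₁₀(7.248e+08) = 88.60 dB.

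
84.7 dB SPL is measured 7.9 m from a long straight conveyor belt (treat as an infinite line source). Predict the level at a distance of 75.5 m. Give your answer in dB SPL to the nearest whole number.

Line-source attenuation: ΔL = 10·log₁₀(r₂/r₁) = 10·log₁₀(75.5/7.9) = 9.803 dB.
L₂ = 84.7 − 10·log₁₀(75.5/7.9) = 84.7 − 9.803 = 74.90 dB SPL.

75 dB SPL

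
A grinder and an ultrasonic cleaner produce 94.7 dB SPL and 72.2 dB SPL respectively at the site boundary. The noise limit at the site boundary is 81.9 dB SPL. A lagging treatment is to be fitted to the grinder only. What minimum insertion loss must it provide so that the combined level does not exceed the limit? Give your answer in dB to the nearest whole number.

Fixed contribution from the other source: Σ 10^(L/10) = 10^(72.2/10) = 1.660e+07 (72.20 dB SPL).
The limit corresponds to 10^(81.9/10) = 1.549e+08; subtracting the fixed part leaves 1.383e+08 for the grinder, i.e. 81.41 dB SPL.
Required insertion loss = 94.7 − 81.41 = 13.29 dB.

13 dB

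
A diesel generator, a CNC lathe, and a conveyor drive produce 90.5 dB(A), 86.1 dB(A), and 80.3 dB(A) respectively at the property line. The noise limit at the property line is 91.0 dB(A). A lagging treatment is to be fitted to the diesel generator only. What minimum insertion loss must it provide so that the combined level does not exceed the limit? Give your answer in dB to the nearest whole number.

Fixed contribution from the other sources: Σ 10^(L/10) = 10^(86.1/10) + 10^(80.3/10) = 5.145e+08 (87.11 dB(A)).
To meet 91.0 dB(A) overall, the treated diesel generator may contribute at most 10^(91.0/10) − 5.145e+08 = 7.444e+08, i.e. 88.72 dB(A).
So the diesel generator must be reduced from 90.5 to 88.72 dB(A): IL = 1.78 dB.

2 dB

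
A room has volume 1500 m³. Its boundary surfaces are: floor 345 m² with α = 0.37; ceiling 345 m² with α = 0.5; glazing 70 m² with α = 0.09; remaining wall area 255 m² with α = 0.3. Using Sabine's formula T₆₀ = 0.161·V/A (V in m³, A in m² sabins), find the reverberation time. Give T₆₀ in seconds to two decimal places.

Total absorption A = 345·0.37 + 345·0.5 + 70·0.09 + 255·0.3 = 382.95 m² sabins.
T₆₀ = 0.161·V/A = 0.161·1500/382.95 = 0.631 s.

0.63 s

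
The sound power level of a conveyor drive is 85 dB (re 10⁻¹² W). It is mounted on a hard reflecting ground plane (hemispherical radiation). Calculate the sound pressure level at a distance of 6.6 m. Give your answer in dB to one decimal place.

Free-field hemispherical radiation: L_p = L_w − 10·log₁₀(2π·r²), r = 6.6 m.
2π·r² = 273.7 m², 10·log₁₀ of that is 24.373 dB.
L_p = 85 − 24.373 = 60.63 dB.

60.6 dB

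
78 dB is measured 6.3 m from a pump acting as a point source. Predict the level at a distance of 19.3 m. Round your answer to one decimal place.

68.3 dB

Point-source attenuation: ΔL = 20·log₁₀(r₂/r₁) = 20·log₁₀(19.3/6.3) = 9.724 dB.
L₂ = 78 − 20·log₁₀(19.3/6.3) = 78 − 9.724 = 68.28 dB.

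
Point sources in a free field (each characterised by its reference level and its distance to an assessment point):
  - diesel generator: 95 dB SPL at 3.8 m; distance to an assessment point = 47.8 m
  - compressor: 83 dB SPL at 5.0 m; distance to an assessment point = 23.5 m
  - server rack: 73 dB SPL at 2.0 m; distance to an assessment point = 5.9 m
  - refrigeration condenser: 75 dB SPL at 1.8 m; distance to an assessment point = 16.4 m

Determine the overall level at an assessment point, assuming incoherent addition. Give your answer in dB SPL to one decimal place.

First find each source's level at the receiver (point-source: −20·log₁₀(r/r_ref)), then combine on an intensity basis.
diesel generator: 95 − 20·log₁₀(47.8/3.8) = 95 − 21.99 = 73.01 dB SPL.
compressor: 83 − 20·log₁₀(23.5/5.0) = 83 − 13.44 = 69.56 dB SPL.
server rack: 73 − 20·log₁₀(5.9/2.0) = 73 − 9.40 = 63.60 dB SPL.
refrigeration condenser: 75 − 20·log₁₀(16.4/1.8) = 75 − 19.19 = 55.81 dB SPL.
Σ 10^(L/10) = 3.169e+07 → L_total = 10·log₁₀(3.169e+07) = 75.01 dB SPL.

75.0 dB SPL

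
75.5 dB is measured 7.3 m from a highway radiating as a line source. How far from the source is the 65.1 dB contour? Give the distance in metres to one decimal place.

The 10.4 dB drop corresponds to a distance ratio of 10^(10.4/10) for a line source.
r₂ = 7.3·10^((75.5−65.1)/10) = 7.3·10^(10.4/10) = 80.04 m.

80.0 m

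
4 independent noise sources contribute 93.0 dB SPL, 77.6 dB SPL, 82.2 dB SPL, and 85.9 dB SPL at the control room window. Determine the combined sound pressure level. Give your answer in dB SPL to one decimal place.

94.2 dB SPL

For uncorrelated sources the intensities add, so convert each level to linear form, sum, and take 10·log₁₀ of the total.
Σ 10^(L/10) = 10^(93.0/10) + 10^(77.6/10) + 10^(82.2/10) + 10^(85.9/10) = 2.608e+09.
L_total = 10·log₁₀(2.608e+09) = 94.16 dB SPL.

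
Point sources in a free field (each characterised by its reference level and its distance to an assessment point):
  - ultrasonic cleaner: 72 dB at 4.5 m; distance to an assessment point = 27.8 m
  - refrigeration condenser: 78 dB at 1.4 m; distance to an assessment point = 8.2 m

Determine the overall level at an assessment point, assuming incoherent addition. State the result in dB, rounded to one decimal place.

63.5 dB

First find each source's level at the receiver (point-source: −20·log₁₀(r/r_ref)), then combine on an intensity basis.
ultrasonic cleaner: 72 − 20·log₁₀(27.8/4.5) = 72 − 15.82 = 56.18 dB.
refrigeration condenser: 78 − 20·log₁₀(8.2/1.4) = 78 − 15.35 = 62.65 dB.
Σ 10^(L/10) = 2.254e+06 → L_total = 10·log₁₀(2.254e+06) = 63.53 dB.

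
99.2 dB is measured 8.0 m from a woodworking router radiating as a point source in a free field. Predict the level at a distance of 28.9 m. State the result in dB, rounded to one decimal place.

Spherical spreading from a point source gives a 20·log₁₀(r₂/r₁) drop.
L₂ = 99.2 − 20·log₁₀(28.9/8.0) = 99.2 − 11.156 = 88.04 dB.

88.0 dB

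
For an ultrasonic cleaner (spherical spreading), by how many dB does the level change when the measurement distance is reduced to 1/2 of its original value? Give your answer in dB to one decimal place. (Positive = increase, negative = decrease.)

+6.0 dB

With spherical spreading the level changes by −20·log₁₀(r₂/r₁).
ΔL = −20·log₁₀(0.5) = +6.02 dB.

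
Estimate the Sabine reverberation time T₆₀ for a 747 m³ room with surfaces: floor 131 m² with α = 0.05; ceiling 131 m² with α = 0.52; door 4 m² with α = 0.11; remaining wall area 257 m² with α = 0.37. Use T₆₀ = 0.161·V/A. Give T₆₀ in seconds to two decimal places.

0.71 s

Total absorption A = 131·0.05 + 131·0.52 + 4·0.11 + 257·0.37 = 170.20 m² sabins.
T₆₀ = 0.161·V/A = 0.161·747/170.20 = 0.707 s.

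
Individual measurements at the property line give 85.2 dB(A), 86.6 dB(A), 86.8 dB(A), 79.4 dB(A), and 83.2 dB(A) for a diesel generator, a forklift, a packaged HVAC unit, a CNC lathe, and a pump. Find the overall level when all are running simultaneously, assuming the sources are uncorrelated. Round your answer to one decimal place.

91.9 dB(A)

Incoherent sources combine by intensity addition: L_total = 10·log₁₀(Σ 10^(L_i/10)).
Σ 10^(L/10) = 10^(85.2/10) + 10^(86.6/10) + 10^(86.8/10) + 10^(79.4/10) + 10^(83.2/10) = 1.563e+09.
L_total = 10·log₁₀(1.563e+09) = 91.94 dB(A).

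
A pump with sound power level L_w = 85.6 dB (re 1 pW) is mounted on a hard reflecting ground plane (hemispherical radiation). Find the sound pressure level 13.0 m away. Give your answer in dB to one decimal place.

55.3 dB

L_p = L_w − 10·log₁₀(2π·r²) with r = 13.0 m.
2π·r² = 1062 m², 10·log₁₀ of that is 30.261 dB.
L_p = 85.6 − 30.261 = 55.34 dB.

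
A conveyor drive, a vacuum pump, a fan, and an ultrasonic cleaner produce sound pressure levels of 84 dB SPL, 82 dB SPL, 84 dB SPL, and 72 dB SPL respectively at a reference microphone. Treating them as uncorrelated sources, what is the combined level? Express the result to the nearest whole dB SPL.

88 dB SPL

For uncorrelated sources the intensities add, so convert each level to linear form, sum, and take 10·log₁₀ of the total.
Σ 10^(L/10) = 10^(84/10) + 10^(82/10) + 10^(84/10) + 10^(72/10) = 6.767e+08.
L_total = 10·log₁₀(6.767e+08) = 88.30 dB SPL.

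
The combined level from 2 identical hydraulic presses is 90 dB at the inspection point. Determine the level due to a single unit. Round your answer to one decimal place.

87.0 dB

2 equal contributions raise the level by 10·log₁₀ 2 = 3.010 dB, so each unit alone gives 90 − 3.010.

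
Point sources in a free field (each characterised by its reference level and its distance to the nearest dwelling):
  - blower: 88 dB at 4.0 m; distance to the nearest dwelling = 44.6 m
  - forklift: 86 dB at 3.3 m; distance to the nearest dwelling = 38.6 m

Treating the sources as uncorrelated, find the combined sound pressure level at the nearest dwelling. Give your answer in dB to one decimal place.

69.0 dB

First find each source's level at the receiver (point-source: −20·log₁₀(r/r_ref)), then combine on an intensity basis.
blower: 88 − 20·log₁₀(44.6/4.0) = 88 − 20.95 = 67.05 dB.
forklift: 86 − 20·log₁₀(38.6/3.3) = 86 − 21.36 = 64.64 dB.
Σ 10^(L/10) = 7.985e+06 → L_total = 10·log₁₀(7.985e+06) = 69.02 dB.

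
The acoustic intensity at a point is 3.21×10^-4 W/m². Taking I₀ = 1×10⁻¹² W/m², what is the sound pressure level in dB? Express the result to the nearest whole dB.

L = 10·log₁₀(I/I₀) = 10·log₁₀(3.21×10^-4/10⁻¹²) = 10·log₁₀(3.21×10^8).
L = 10·(0.5065 + 8) = 85.07 dB.

85 dB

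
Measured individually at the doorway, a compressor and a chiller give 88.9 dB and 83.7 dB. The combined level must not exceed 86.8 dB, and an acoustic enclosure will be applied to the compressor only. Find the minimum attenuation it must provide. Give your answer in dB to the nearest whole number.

5 dB

Fixed contribution from the other source: Σ 10^(L/10) = 10^(83.7/10) = 2.344e+08 (83.70 dB).
The limit corresponds to 10^(86.8/10) = 4.786e+08; subtracting the fixed part leaves 2.442e+08 for the compressor, i.e. 83.88 dB.
So the compressor must be reduced from 88.9 to 83.88 dB: IL = 5.02 dB.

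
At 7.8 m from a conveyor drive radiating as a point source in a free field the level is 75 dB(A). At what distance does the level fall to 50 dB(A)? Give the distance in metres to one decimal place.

For a point source L₁ − L₂ = 20·log₁₀(r₂/r₁), so r₂ = r₁·10^((L₁−L₂)/20).
r₂ = 7.8·10^((75−50)/20) = 7.8·10^(25.0/20) = 138.71 m.

138.7 m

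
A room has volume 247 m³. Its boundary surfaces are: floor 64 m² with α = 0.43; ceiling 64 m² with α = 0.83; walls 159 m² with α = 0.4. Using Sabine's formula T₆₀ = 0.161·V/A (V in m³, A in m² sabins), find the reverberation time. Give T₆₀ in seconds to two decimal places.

A = Σ Sᵢαᵢ = 64·0.43 + 64·0.83 + 159·0.4 = 144.24 m².
T₆₀ = 0.161 × 247 / 144.24 = 0.276 s.

0.28 s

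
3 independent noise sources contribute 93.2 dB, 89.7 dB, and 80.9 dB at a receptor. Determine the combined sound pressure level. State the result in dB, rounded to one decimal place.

Incoherent sources combine by intensity addition: L_total = 10·log₁₀(Σ 10^(L_i/10)).
Σ 10^(L/10) = 10^(93.2/10) + 10^(89.7/10) + 10^(80.9/10) = 3.146e+09.
L_total = 10·log₁₀(3.146e+09) = 94.98 dB.

95.0 dB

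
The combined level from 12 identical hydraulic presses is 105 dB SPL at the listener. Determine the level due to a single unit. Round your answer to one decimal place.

12 equal contributions raise the level by 10·log₁₀ 12 = 10.792 dB, so each unit alone gives 105 − 10.792.

94.2 dB SPL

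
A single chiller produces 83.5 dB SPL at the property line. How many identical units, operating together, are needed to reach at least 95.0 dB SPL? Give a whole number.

15

The shortfall is 95.0 − 83.5 = 11.5 dB, and N units add 10·log₁₀ N, so need 10·log₁₀ N ≥ 11.5.
N ≥ 10^(11.5/10) = 14.125, so N = 15.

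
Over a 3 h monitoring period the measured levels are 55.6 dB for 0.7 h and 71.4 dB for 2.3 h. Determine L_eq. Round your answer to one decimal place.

70.3 dB

The energy average is taken in the linear domain: L_eq = 10·log₁₀[(Σ tᵢ·10^(Lᵢ/10))/T], T = 3 h.
Σ tᵢ·10^(Lᵢ/10) = 0.7·10^(55.6/10) + 2.3·10^(71.4/10) = 3.200e+07.
L_eq = 10·log₁₀(3.200e+07/3) = 70.28 dB.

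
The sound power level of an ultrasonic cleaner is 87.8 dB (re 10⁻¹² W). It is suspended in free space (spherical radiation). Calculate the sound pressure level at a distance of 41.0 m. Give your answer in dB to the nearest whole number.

45 dB

The power spreads over a sphere of area 4π·r², so L_p = L_w − 10·log₁₀(4π·r²).
4π·r² = 2.112e+04 m², 10·log₁₀ of that is 43.248 dB.
L_p = 87.8 − 43.248 = 44.55 dB.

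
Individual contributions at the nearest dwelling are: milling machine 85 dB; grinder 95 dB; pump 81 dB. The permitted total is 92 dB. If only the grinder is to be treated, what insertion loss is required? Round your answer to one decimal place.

4.4 dB

The untreated sources together contribute 10^(85/10) + 10^(81/10) = 4.421e+08, i.e. 86.46 dB.
The limit corresponds to 10^(92/10) = 1.585e+09; subtracting the fixed part leaves 1.143e+09 for the grinder, i.e. 90.58 dB.
Required insertion loss = 95 − 90.58 = 4.42 dB.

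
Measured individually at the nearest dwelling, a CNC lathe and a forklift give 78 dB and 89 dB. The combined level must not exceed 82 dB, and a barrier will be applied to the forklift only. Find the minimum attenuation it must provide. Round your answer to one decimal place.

9.2 dB

The untreated sources together contribute 10^(78/10) = 6.310e+07, i.e. 78.00 dB.
The limit corresponds to 10^(82/10) = 1.585e+08; subtracting the fixed part leaves 9.539e+07 for the forklift, i.e. 79.80 dB.
So the forklift must be reduced from 89 to 79.80 dB: IL = 9.20 dB.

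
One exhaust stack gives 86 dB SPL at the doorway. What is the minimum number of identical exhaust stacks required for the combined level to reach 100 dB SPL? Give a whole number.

26

The shortfall is 100 − 86 = 14.0 dB, and N units add 10·log₁₀ N, so need 10·log₁₀ N ≥ 14.0.
N ≥ 10^(14.0/10) = 25.119, so N = 26.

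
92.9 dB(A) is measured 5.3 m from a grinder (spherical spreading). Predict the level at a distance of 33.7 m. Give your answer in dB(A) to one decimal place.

Point-source attenuation: ΔL = 20·log₁₀(r₂/r₁) = 20·log₁₀(33.7/5.3) = 16.067 dB.
L₂ = 92.9 − 20·log₁₀(33.7/5.3) = 92.9 − 16.067 = 76.83 dB(A).

76.8 dB(A)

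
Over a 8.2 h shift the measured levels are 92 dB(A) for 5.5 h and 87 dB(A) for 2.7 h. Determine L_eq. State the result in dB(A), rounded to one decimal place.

90.9 dB(A)

The energy average is taken in the linear domain: L_eq = 10·log₁₀[(Σ tᵢ·10^(Lᵢ/10))/T], T = 8.2 h.
Σ tᵢ·10^(Lᵢ/10) = 5.5·10^(92/10) + 2.7·10^(87/10) = 1.007e+10.
L_eq = 10·log₁₀(1.007e+10/8.2) = 90.89 dB(A).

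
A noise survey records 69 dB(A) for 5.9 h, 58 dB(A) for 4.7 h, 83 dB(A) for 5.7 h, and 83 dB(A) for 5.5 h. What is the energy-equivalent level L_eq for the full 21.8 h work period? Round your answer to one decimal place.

The energy average is taken in the linear domain: L_eq = 10·log₁₀[(Σ tᵢ·10^(Lᵢ/10))/T], T = 21.8 h.
Σ tᵢ·10^(Lᵢ/10) = 5.9·10^(69/10) + 4.7·10^(58/10) + 5.7·10^(83/10) + 5.5·10^(83/10) = 2.285e+09.
L_eq = 10·log₁₀(2.285e+09/21.8) = 80.20 dB(A).

80.2 dB(A)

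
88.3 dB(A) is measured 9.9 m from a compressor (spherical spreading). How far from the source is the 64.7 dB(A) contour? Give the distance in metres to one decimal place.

Point-source spreading drops the level by 20·log₁₀(r₂/r₁); inverting, r₂/r₁ = 10^(ΔL/20).
r₂ = 9.9·10^((88.3−64.7)/20) = 9.9·10^(23.6/20) = 149.84 m.

149.8 m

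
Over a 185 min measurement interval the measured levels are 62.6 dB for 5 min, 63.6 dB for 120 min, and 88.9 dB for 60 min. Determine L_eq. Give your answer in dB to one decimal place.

The energy average is taken in the linear domain: L_eq = 10·log₁₀[(Σ tᵢ·10^(Lᵢ/10))/T], T = 185 min.
Σ tᵢ·10^(Lᵢ/10) = 5·10^(62.6/10) + 120·10^(63.6/10) + 60·10^(88.9/10) = 4.686e+10.
L_eq = 10·log₁₀(4.686e+10/185) = 84.04 dB.

84.0 dB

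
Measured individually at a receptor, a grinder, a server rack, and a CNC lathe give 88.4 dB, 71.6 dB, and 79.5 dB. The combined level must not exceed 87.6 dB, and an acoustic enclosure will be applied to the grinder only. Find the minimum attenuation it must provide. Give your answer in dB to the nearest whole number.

Fixed contribution from the other sources: Σ 10^(L/10) = 10^(71.6/10) + 10^(79.5/10) = 1.036e+08 (80.15 dB).
To meet 87.6 dB overall, the treated grinder may contribute at most 10^(87.6/10) − 1.036e+08 = 4.719e+08, i.e. 86.74 dB.
So the grinder must be reduced from 88.4 to 86.74 dB: IL = 1.66 dB.

2 dB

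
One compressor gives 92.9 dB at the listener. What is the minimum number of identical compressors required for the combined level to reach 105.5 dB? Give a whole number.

19

The shortfall is 105.5 − 92.9 = 12.6 dB, and N units add 10·log₁₀ N, so need 10·log₁₀ N ≥ 12.6.
N ≥ 10^(12.6/10) = 18.197, so N = 19.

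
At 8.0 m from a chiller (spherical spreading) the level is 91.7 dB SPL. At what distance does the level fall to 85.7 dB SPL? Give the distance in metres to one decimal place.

16.0 m

Point-source spreading drops the level by 20·log₁₀(r₂/r₁); inverting, r₂/r₁ = 10^(ΔL/20).
r₂ = 8.0·10^((91.7−85.7)/20) = 8.0·10^(6.0/20) = 15.96 m.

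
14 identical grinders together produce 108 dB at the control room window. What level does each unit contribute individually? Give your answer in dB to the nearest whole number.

For N identical incoherent sources L_total = L₁ + 10·log₁₀ N, so L₁ = 108 − 10·log₁₀(14) = 108 − 11.461.

97 dB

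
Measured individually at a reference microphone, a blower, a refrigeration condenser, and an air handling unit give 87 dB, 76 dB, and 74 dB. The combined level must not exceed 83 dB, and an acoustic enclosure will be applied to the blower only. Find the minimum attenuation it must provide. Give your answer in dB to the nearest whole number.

Fixed contribution from the other sources: Σ 10^(L/10) = 10^(76/10) + 10^(74/10) = 6.493e+07 (78.12 dB).
To meet 83 dB overall, the treated blower may contribute at most 10^(83/10) − 6.493e+07 = 1.346e+08, i.e. 81.29 dB.
So the blower must be reduced from 87 to 81.29 dB: IL = 5.71 dB.

6 dB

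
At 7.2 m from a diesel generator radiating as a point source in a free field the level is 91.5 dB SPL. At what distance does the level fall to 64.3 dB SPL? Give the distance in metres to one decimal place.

The 27.2 dB drop corresponds to a distance ratio of 10^(27.2/20) for a point source.
r₂ = 7.2·10^((91.5−64.3)/20) = 7.2·10^(27.2/20) = 164.94 m.

164.9 m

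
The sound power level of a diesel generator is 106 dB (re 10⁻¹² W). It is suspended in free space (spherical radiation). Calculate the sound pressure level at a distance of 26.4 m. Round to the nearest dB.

67 dB

Free-field spherical radiation: L_p = L_w − 10·log₁₀(4π·r²), r = 26.4 m.
4π·r² = 8758 m², 10·log₁₀ of that is 39.424 dB.
L_p = 106 − 39.424 = 66.58 dB.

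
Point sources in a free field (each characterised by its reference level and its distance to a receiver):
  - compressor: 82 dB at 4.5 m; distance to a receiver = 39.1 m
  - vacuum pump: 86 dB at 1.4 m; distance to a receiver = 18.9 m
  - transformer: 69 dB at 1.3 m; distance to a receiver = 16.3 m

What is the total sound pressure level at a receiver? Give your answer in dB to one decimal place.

Propagate each source to the receiver with L = L_ref − 20·log₁₀(r/r_ref), then add intensities.
compressor: 82 − 20·log₁₀(39.1/4.5) = 82 − 18.78 = 63.22 dB.
vacuum pump: 86 − 20·log₁₀(18.9/1.4) = 86 − 22.61 = 63.39 dB.
transformer: 69 − 20·log₁₀(16.3/1.3) = 69 − 21.96 = 47.04 dB.
Σ 10^(L/10) = 4.334e+06 → L_total = 10·log₁₀(4.334e+06) = 66.37 dB.

66.4 dB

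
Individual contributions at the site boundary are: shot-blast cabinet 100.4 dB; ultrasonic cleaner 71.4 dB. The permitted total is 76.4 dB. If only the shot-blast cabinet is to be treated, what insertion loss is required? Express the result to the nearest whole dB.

26 dB

The untreated sources together contribute 10^(71.4/10) = 1.380e+07, i.e. 71.40 dB.
To meet 76.4 dB overall, the treated shot-blast cabinet may contribute at most 10^(76.4/10) − 1.380e+07 = 2.985e+07, i.e. 74.75 dB.
So the shot-blast cabinet must be reduced from 100.4 to 74.75 dB: IL = 25.65 dB.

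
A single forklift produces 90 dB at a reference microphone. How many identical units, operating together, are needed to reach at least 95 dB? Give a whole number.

4

N identical sources give L₁ + 10·log₁₀ N, so require 10·log₁₀ N ≥ 95 − 90 = 5.0 dB.
N ≥ 10^(5.0/10) = 3.162, so N = 4.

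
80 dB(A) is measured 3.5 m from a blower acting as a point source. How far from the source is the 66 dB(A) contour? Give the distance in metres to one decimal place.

17.5 m

For a point source L₁ − L₂ = 20·log₁₀(r₂/r₁), so r₂ = r₁·10^((L₁−L₂)/20).
r₂ = 3.5·10^((80−66)/20) = 3.5·10^(14.0/20) = 17.54 m.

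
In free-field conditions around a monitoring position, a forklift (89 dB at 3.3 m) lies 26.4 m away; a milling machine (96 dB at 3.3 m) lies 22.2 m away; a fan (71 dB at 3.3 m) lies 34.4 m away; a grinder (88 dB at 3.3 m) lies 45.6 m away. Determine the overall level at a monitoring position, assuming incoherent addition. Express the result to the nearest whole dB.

80 dB

First find each source's level at the receiver (point-source: −20·log₁₀(r/r_ref)), then combine on an intensity basis.
forklift: 89 − 20·log₁₀(26.4/3.3) = 89 − 18.06 = 70.94 dB.
milling machine: 96 − 20·log₁₀(22.2/3.3) = 96 − 16.56 = 79.44 dB.
fan: 71 − 20·log₁₀(34.4/3.3) = 71 − 20.36 = 50.64 dB.
grinder: 88 − 20·log₁₀(45.6/3.3) = 88 − 22.81 = 65.19 dB.
Σ 10^(L/10) = 1.038e+08 → L_total = 10·log₁₀(1.038e+08) = 80.16 dB.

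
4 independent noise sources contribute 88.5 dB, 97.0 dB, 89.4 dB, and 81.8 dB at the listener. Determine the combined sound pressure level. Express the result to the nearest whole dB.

For uncorrelated sources the intensities add, so convert each level to linear form, sum, and take 10·log₁₀ of the total.
Σ 10^(L/10) = 10^(88.5/10) + 10^(97.0/10) + 10^(89.4/10) + 10^(81.8/10) = 6.742e+09.
L_total = 10·log₁₀(6.742e+09) = 98.29 dB.

98 dB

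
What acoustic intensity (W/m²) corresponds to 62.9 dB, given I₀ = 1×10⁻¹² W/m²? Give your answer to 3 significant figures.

L = 10·log₁₀(I/I₀) ⇒ I = I₀·10^(L/10) = 10⁻¹² × 10^6.29.

1.95e-06 W/m²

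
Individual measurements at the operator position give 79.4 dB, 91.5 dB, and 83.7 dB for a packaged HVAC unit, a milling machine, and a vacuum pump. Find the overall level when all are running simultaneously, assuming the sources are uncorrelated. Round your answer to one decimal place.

92.4 dB

Incoherent sources combine by intensity addition: L_total = 10·log₁₀(Σ 10^(L_i/10)).
Σ 10^(L/10) = 10^(79.4/10) + 10^(91.5/10) + 10^(83.7/10) = 1.734e+09.
L_total = 10·log₁₀(1.734e+09) = 92.39 dB.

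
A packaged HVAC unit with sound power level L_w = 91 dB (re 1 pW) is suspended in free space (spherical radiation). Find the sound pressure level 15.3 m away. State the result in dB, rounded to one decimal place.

The power spreads over a sphere of area 4π·r², so L_p = L_w − 10·log₁₀(4π·r²).
4π·r² = 2942 m², 10·log₁₀ of that is 34.686 dB.
L_p = 91 − 34.686 = 56.31 dB.

56.3 dB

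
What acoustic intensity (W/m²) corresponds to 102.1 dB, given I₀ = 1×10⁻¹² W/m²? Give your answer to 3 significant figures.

0.0162 W/m²

I = I₀·10^(L/10) = 10⁻¹² × 10^(102.1/10) = 10^(-1.790).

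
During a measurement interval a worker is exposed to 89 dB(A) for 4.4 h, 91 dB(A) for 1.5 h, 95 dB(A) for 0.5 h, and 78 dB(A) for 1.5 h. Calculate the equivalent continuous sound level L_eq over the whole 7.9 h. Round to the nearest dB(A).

90 dB(A)

Weight each interval's intensity by its duration and average over T = 7.9 h:
Σ tᵢ·10^(Lᵢ/10) = 4.4·10^(89/10) + 1.5·10^(91/10) + 0.5·10^(95/10) + 1.5·10^(78/10) = 7.059e+09.
L_eq = 10·log₁₀(7.059e+09/7.9) = 89.51 dB(A).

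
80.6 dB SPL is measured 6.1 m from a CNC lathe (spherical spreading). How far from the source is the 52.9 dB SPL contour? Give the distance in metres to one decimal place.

148.0 m

Point-source spreading drops the level by 20·log₁₀(r₂/r₁); inverting, r₂/r₁ = 10^(ΔL/20).
r₂ = 6.1·10^((80.6−52.9)/20) = 6.1·10^(27.7/20) = 148.02 m.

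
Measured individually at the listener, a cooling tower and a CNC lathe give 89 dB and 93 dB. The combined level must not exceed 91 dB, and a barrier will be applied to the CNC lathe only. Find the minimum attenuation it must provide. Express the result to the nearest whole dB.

The untreated sources together contribute 10^(89/10) = 7.943e+08, i.e. 89.00 dB.
To meet 91 dB overall, the treated CNC lathe may contribute at most 10^(91/10) − 7.943e+08 = 4.646e+08, i.e. 86.67 dB.
Required insertion loss = 93 − 86.67 = 6.33 dB.

6 dB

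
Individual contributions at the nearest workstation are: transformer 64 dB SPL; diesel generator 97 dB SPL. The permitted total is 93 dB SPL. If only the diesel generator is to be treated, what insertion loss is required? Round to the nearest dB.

4 dB

Fixed contribution from the other source: Σ 10^(L/10) = 10^(64/10) = 2.512e+06 (64.00 dB SPL).
The limit corresponds to 10^(93/10) = 1.995e+09; subtracting the fixed part leaves 1.993e+09 for the diesel generator, i.e. 92.99 dB SPL.
So the diesel generator must be reduced from 97 to 92.99 dB SPL: IL = 4.01 dB.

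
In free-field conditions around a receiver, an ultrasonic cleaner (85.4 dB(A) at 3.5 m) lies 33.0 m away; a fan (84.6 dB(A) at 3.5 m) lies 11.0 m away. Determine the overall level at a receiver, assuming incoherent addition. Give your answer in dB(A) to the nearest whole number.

75 dB(A)

Propagate each source to the receiver with L = L_ref − 20·log₁₀(r/r_ref), then add intensities.
ultrasonic cleaner: 85.4 − 20·log₁₀(33.0/3.5) = 85.4 − 19.49 = 65.91 dB(A).
fan: 84.6 − 20·log₁₀(11.0/3.5) = 84.6 − 9.95 = 74.65 dB(A).
Σ 10^(L/10) = 3.310e+07 → L_total = 10·log₁₀(3.310e+07) = 75.20 dB(A).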